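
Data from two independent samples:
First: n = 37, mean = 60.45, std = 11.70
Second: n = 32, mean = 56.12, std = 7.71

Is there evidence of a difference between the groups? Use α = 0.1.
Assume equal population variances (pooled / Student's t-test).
Student's two-sample t-test (equal variances):
H₀: μ₁ = μ₂
H₁: μ₁ ≠ μ₂
df = n₁ + n₂ - 2 = 67
Pooled variance s_p² = [(n₁-1)s₁² + (n₂-1)s₂²] / (n₁ + n₂ - 2) = [(36)(11.70²) + (31)(7.71²)] / 67 = 101.0568
SE = √(s_p²(1/n₁ + 1/n₂)) = √(101.0568 × (1/37 + 1/32)) = 2.4268
t = (x̄₁ - x̄₂) / SE = (60.45 - 56.12) / 2.4268 = 4.33 / 2.4268 = 1.784
p-value = 0.0789

Since p-value < α = 0.1, we reject H₀.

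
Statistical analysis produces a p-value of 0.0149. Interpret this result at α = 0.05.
Since p = 0.0149 < α = 0.05, reject H₀.
There is sufficient evidence to reject the null hypothesis; the result is statistically significant at the 0.05 level.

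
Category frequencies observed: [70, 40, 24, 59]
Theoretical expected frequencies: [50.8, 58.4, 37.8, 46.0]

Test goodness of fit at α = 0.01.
Chi-square goodness of fit test:
H₀: observed counts match expected distribution
H₁: observed counts differ from expected distribution
df = k - 1 = 3
χ² = Σ(O - E)²/E
   = (70 - 50.8)²/50.8 + (40 - 58.4)²/58.4 + (24 - 37.8)²/37.8 + (59 - 46.0)²/46.0
   = 7.257 + 5.797 + 5.038 + 3.674
   = 21.77
p-value = 0.0001

Since p-value < α = 0.01, we reject H₀.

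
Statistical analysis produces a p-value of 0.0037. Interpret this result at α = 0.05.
Since p = 0.0037 < α = 0.05, reject H₀.
There is sufficient evidence to reject the null hypothesis; the result is statistically significant at the 0.05 level.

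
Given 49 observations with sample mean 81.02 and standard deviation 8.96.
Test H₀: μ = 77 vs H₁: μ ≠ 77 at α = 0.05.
One-sample t-test:
H₀: μ = 77
H₁: μ ≠ 77
df = n - 1 = 48
t = (x̄ - μ₀) / (s/√n) = (81.02 - 77) / (8.96/√49) = 3.141
p-value = 0.0029

Since p-value < α = 0.05, we reject H₀.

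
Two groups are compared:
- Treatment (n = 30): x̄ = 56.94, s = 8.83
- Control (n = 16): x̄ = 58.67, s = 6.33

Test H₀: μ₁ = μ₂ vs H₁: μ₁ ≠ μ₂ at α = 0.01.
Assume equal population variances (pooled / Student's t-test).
Student's two-sample t-test (equal variances):
H₀: μ₁ = μ₂
H₁: μ₁ ≠ μ₂
df = n₁ + n₂ - 2 = 44
Pooled variance s_p² = [(n₁-1)s₁² + (n₂-1)s₂²] / (n₁ + n₂ - 2) = [(29)(8.83²) + (15)(6.33²)] / 44 = 65.0484
SE = √(s_p²(1/n₁ + 1/n₂)) = √(65.0484 × (1/30 + 1/16)) = 2.4968
t = (x̄₁ - x̄₂) / SE = (56.94 - 58.67) / 2.4968 = -1.73 / 2.4968 = -0.693
p-value = 0.4920

Since p-value > α = 0.01, we fail to reject H₀.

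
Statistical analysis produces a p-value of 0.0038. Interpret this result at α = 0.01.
Since p = 0.0038 < α = 0.01, reject H₀.
There is sufficient evidence to reject the null hypothesis; the result is statistically significant at the 0.01 level.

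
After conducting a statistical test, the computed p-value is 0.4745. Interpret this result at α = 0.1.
Since p = 0.4745 > α = 0.1, fail to reject H₀.
There is insufficient evidence to reject the null hypothesis; the result is not statistically significant at the 0.1 level.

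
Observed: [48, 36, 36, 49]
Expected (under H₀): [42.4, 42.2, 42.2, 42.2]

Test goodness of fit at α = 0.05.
Chi-square goodness of fit test:
H₀: observed counts match expected distribution
H₁: observed counts differ from expected distribution
df = k - 1 = 3
χ² = Σ(O - E)²/E
   = (48 - 42.4)²/42.4 + (36 - 42.2)²/42.2 + (36 - 42.2)²/42.2 + (49 - 42.2)²/42.2
   = 0.740 + 0.911 + 0.911 + 1.096
   = 3.66
p-value = 0.3009

Since p-value > α = 0.05, we fail to reject H₀.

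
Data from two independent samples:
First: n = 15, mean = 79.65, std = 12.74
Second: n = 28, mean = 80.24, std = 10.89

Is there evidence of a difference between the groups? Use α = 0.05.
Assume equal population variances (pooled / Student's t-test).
Student's two-sample t-test (equal variances):
H₀: μ₁ = μ₂
H₁: μ₁ ≠ μ₂
df = n₁ + n₂ - 2 = 41
Pooled variance s_p² = [(n₁-1)s₁² + (n₂-1)s₂²] / (n₁ + n₂ - 2) = [(14)(12.74²) + (27)(10.89²)] / 41 = 133.5193
SE = √(s_p²(1/n₁ + 1/n₂)) = √(133.5193 × (1/15 + 1/28)) = 3.6973
t = (x̄₁ - x̄₂) / SE = (79.65 - 80.24) / 3.6973 = -0.59 / 3.6973 = -0.160
p-value = 0.8740

Since p-value > α = 0.05, we fail to reject H₀.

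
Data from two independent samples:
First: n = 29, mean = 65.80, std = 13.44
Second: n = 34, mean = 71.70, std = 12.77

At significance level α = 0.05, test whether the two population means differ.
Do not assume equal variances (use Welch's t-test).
Welch's two-sample t-test:
H₀: μ₁ = μ₂
H₁: μ₁ ≠ μ₂
s₁²/n₁ = 13.44²/29 = 6.2287,  s₂²/n₂ = 12.77²/34 = 4.7963
SE = √(s₁²/n₁ + s₂²/n₂) = √(6.2287 + 4.7963) = 3.3204
df (Welch-Satterthwaite) = (s₁²/n₁ + s₂²/n₂)² / [(s₁²/n₁)²/(n₁-1) + (s₂²/n₂)²/(n₂-1)] ≈ 58.36
t = (x̄₁ - x̄₂) / SE = (65.80 - 71.70) / 3.3204 = -5.90 / 3.3204 = -1.777
p-value = 0.0808

Since p-value > α = 0.05, we fail to reject H₀.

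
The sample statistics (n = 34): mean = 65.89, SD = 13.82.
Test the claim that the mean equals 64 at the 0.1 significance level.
One-sample t-test:
H₀: μ = 64
H₁: μ ≠ 64
df = n - 1 = 33
t = (x̄ - μ₀) / (s/√n) = (65.89 - 64) / (13.82/√34) = 0.797
p-value = 0.4309

Since p-value > α = 0.1, we fail to reject H₀.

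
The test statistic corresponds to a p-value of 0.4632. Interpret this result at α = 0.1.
Since p = 0.4632 > α = 0.1, fail to reject H₀.
There is insufficient evidence to reject the null hypothesis; the result is not statistically significant at the 0.1 level.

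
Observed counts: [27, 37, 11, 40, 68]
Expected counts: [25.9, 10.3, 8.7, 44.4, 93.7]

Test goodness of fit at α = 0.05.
Chi-square goodness of fit test:
H₀: observed counts match expected distribution
H₁: observed counts differ from expected distribution
df = k - 1 = 4
χ² = Σ(O - E)²/E
   = (27 - 25.9)²/25.9 + (37 - 10.3)²/10.3 + (11 - 8.7)²/8.7 + (40 - 44.4)²/44.4 + (68 - 93.7)²/93.7
   = 0.047 + 69.213 + 0.608 + 0.436 + 7.049
   = 77.35
p-value < 0.0001

Since p-value < α = 0.05, we reject H₀.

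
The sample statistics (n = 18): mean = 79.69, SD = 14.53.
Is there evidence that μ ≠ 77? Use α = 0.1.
One-sample t-test:
H₀: μ = 77
H₁: μ ≠ 77
df = n - 1 = 17
t = (x̄ - μ₀) / (s/√n) = (79.69 - 77) / (14.53/√18) = 0.785
p-value = 0.4430

Since p-value > α = 0.1, we fail to reject H₀.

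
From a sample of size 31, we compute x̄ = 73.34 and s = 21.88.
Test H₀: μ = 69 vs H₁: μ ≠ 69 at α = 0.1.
One-sample t-test:
H₀: μ = 69
H₁: μ ≠ 69
df = n - 1 = 30
t = (x̄ - μ₀) / (s/√n) = (73.34 - 69) / (21.88/√31) = 1.104
p-value = 0.2782

Since p-value > α = 0.1, we fail to reject H₀.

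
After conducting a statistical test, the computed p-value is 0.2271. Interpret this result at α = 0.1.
Since p = 0.2271 > α = 0.1, fail to reject H₀.
There is insufficient evidence to reject the null hypothesis; the result is not statistically significant at the 0.1 level.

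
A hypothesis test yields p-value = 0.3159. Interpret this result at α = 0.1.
Since p = 0.3159 > α = 0.1, fail to reject H₀.
There is insufficient evidence to reject the null hypothesis; the result is not statistically significant at the 0.1 level.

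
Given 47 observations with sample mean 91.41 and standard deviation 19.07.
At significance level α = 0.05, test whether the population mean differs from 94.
One-sample t-test:
H₀: μ = 94
H₁: μ ≠ 94
df = n - 1 = 46
t = (x̄ - μ₀) / (s/√n) = (91.41 - 94) / (19.07/√47) = -0.931
p-value = 0.3567

Since p-value > α = 0.05, we fail to reject H₀.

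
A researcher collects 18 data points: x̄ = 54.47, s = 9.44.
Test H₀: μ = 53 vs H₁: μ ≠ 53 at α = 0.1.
One-sample t-test:
H₀: μ = 53
H₁: μ ≠ 53
df = n - 1 = 17
t = (x̄ - μ₀) / (s/√n) = (54.47 - 53) / (9.44/√18) = 0.661
p-value = 0.5177

Since p-value > α = 0.1, we fail to reject H₀.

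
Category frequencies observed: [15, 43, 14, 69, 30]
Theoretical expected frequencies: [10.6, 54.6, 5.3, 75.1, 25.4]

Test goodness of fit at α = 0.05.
Chi-square goodness of fit test:
H₀: observed counts match expected distribution
H₁: observed counts differ from expected distribution
df = k - 1 = 4
χ² = Σ(O - E)²/E
   = (15 - 10.6)²/10.6 + (43 - 54.6)²/54.6 + (14 - 5.3)²/5.3 + (69 - 75.1)²/75.1 + (30 - 25.4)²/25.4
   = 1.826 + 2.464 + 14.281 + 0.495 + 0.833
   = 19.90
p-value = 0.0005

Since p-value < α = 0.05, we reject H₀.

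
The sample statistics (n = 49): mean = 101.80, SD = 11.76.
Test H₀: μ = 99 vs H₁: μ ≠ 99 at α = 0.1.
One-sample t-test:
H₀: μ = 99
H₁: μ ≠ 99
df = n - 1 = 48
t = (x̄ - μ₀) / (s/√n) = (101.80 - 99) / (11.76/√49) = 1.667
p-value = 0.1021

Since p-value > α = 0.1, we fail to reject H₀.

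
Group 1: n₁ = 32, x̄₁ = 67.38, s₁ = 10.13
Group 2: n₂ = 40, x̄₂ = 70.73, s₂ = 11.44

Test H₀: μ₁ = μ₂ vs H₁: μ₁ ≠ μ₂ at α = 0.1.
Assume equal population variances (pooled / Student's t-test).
Student's two-sample t-test (equal variances):
H₀: μ₁ = μ₂
H₁: μ₁ ≠ μ₂
df = n₁ + n₂ - 2 = 70
Pooled variance s_p² = [(n₁-1)s₁² + (n₂-1)s₂²] / (n₁ + n₂ - 2) = [(31)(10.13²) + (39)(11.44²)] / 70 = 118.3599
SE = √(s_p²(1/n₁ + 1/n₂)) = √(118.3599 × (1/32 + 1/40)) = 2.5803
t = (x̄₁ - x̄₂) / SE = (67.38 - 70.73) / 2.5803 = -3.35 / 2.5803 = -1.298
p-value = 0.1984

Since p-value > α = 0.1, we fail to reject H₀.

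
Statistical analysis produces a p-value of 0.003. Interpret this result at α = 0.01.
Since p = 0.003 < α = 0.01, reject H₀.
There is sufficient evidence to reject the null hypothesis; the result is statistically significant at the 0.01 level.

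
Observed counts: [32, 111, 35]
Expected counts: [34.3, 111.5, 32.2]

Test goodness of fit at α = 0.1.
Chi-square goodness of fit test:
H₀: observed counts match expected distribution
H₁: observed counts differ from expected distribution
df = k - 1 = 2
χ² = Σ(O - E)²/E
   = (32 - 34.3)²/34.3 + (111 - 111.5)²/111.5 + (35 - 32.2)²/32.2
   = 0.154 + 0.002 + 0.243
   = 0.40
p-value = 0.8188

Since p-value > α = 0.1, we fail to reject H₀.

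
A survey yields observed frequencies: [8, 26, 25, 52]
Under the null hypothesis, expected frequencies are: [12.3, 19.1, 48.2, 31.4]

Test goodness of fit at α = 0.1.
Chi-square goodness of fit test:
H₀: observed counts match expected distribution
H₁: observed counts differ from expected distribution
df = k - 1 = 3
χ² = Σ(O - E)²/E
   = (8 - 12.3)²/12.3 + (26 - 19.1)²/19.1 + (25 - 48.2)²/48.2 + (52 - 31.4)²/31.4
   = 1.503 + 2.493 + 11.167 + 13.515
   = 28.68
p-value < 0.0001

Since p-value < α = 0.1, we reject H₀.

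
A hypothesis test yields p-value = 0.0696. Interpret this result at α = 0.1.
Since p = 0.0696 < α = 0.1, reject H₀.
There is sufficient evidence to reject the null hypothesis; the result is statistically significant at the 0.1 level.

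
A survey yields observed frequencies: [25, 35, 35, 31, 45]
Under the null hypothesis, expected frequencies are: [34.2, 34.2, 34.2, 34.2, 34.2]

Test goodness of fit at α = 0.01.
Chi-square goodness of fit test:
H₀: observed counts match expected distribution
H₁: observed counts differ from expected distribution
df = k - 1 = 4
χ² = Σ(O - E)²/E
   = (25 - 34.2)²/34.2 + (35 - 34.2)²/34.2 + (35 - 34.2)²/34.2 + (31 - 34.2)²/34.2 + (45 - 34.2)²/34.2
   = 2.475 + 0.019 + 0.019 + 0.299 + 3.411
   = 6.22
p-value = 0.1832

Since p-value > α = 0.01, we fail to reject H₀.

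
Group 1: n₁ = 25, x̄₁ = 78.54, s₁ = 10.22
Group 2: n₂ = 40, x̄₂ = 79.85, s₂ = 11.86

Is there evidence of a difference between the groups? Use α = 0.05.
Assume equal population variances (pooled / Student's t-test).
Student's two-sample t-test (equal variances):
H₀: μ₁ = μ₂
H₁: μ₁ ≠ μ₂
df = n₁ + n₂ - 2 = 63
Pooled variance s_p² = [(n₁-1)s₁² + (n₂-1)s₂²] / (n₁ + n₂ - 2) = [(24)(10.22²) + (39)(11.86²)] / 63 = 126.8649
SE = √(s_p²(1/n₁ + 1/n₂)) = √(126.8649 × (1/25 + 1/40)) = 2.8716
t = (x̄₁ - x̄₂) / SE = (78.54 - 79.85) / 2.8716 = -1.31 / 2.8716 = -0.456
p-value = 0.6498

Since p-value > α = 0.05, we fail to reject H₀.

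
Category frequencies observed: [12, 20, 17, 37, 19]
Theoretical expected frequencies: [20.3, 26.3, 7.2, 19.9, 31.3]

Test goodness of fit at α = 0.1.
Chi-square goodness of fit test:
H₀: observed counts match expected distribution
H₁: observed counts differ from expected distribution
df = k - 1 = 4
χ² = Σ(O - E)²/E
   = (12 - 20.3)²/20.3 + (20 - 26.3)²/26.3 + (17 - 7.2)²/7.2 + (37 - 19.9)²/19.9 + (19 - 31.3)²/31.3
   = 3.394 + 1.509 + 13.339 + 14.694 + 4.834
   = 37.77
p-value < 0.0001

Since p-value < α = 0.1, we reject H₀.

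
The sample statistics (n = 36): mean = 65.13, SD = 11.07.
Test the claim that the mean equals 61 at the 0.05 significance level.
One-sample t-test:
H₀: μ = 61
H₁: μ ≠ 61
df = n - 1 = 35
t = (x̄ - μ₀) / (s/√n) = (65.13 - 61) / (11.07/√36) = 2.238
p-value = 0.0316

Since p-value < α = 0.05, we reject H₀.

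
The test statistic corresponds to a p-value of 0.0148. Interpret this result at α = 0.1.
Since p = 0.0148 < α = 0.1, reject H₀.
There is sufficient evidence to reject the null hypothesis; the result is statistically significant at the 0.1 level.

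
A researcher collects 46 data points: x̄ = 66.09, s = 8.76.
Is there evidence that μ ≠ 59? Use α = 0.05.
One-sample t-test:
H₀: μ = 59
H₁: μ ≠ 59
df = n - 1 = 45
t = (x̄ - μ₀) / (s/√n) = (66.09 - 59) / (8.76/√46) = 5.489
p-value < 0.0001

Since p-value < α = 0.05, we reject H₀.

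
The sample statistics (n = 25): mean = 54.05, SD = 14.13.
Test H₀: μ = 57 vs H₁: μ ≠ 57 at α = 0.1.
One-sample t-test:
H₀: μ = 57
H₁: μ ≠ 57
df = n - 1 = 24
t = (x̄ - μ₀) / (s/√n) = (54.05 - 57) / (14.13/√25) = -1.044
p-value = 0.3069

Since p-value > α = 0.1, we fail to reject H₀.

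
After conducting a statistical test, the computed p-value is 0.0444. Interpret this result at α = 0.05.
Since p = 0.0444 < α = 0.05, reject H₀.
There is sufficient evidence to reject the null hypothesis; the result is statistically significant at the 0.05 level.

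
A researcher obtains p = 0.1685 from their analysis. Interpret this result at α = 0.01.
Since p = 0.1685 > α = 0.01, fail to reject H₀.
There is insufficient evidence to reject the null hypothesis; the result is not statistically significant at the 0.01 level.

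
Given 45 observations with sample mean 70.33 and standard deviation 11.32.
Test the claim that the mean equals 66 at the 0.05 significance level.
One-sample t-test:
H₀: μ = 66
H₁: μ ≠ 66
df = n - 1 = 44
t = (x̄ - μ₀) / (s/√n) = (70.33 - 66) / (11.32/√45) = 2.566
p-value = 0.0138

Since p-value < α = 0.05, we reject H₀.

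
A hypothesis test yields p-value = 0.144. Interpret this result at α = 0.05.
Since p = 0.144 > α = 0.05, fail to reject H₀.
There is insufficient evidence to reject the null hypothesis; the result is not statistically significant at the 0.05 level.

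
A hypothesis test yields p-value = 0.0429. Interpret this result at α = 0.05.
Since p = 0.0429 < α = 0.05, reject H₀.
There is sufficient evidence to reject the null hypothesis; the result is statistically significant at the 0.05 level.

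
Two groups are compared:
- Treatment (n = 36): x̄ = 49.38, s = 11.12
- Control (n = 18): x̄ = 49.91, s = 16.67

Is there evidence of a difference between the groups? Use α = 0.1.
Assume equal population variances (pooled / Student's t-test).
Student's two-sample t-test (equal variances):
H₀: μ₁ = μ₂
H₁: μ₁ ≠ μ₂
df = n₁ + n₂ - 2 = 52
Pooled variance s_p² = [(n₁-1)s₁² + (n₂-1)s₂²] / (n₁ + n₂ - 2) = [(35)(11.12²) + (17)(16.67²)] / 52 = 174.0772
SE = √(s_p²(1/n₁ + 1/n₂)) = √(174.0772 × (1/36 + 1/18)) = 3.8087
t = (x̄₁ - x̄₂) / SE = (49.38 - 49.91) / 3.8087 = -0.53 / 3.8087 = -0.139
p-value = 0.8899

Since p-value > α = 0.1, we fail to reject H₀.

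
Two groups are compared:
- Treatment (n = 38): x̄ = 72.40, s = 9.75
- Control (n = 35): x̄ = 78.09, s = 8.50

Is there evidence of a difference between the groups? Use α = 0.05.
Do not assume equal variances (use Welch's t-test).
Welch's two-sample t-test:
H₀: μ₁ = μ₂
H₁: μ₁ ≠ μ₂
s₁²/n₁ = 9.75²/38 = 2.5016,  s₂²/n₂ = 8.50²/35 = 2.0643
SE = √(s₁²/n₁ + s₂²/n₂) = √(2.5016 + 2.0643) = 2.1368
df (Welch-Satterthwaite) = (s₁²/n₁ + s₂²/n₂)² / [(s₁²/n₁)²/(n₁-1) + (s₂²/n₂)²/(n₂-1)] ≈ 70.80
t = (x̄₁ - x̄₂) / SE = (72.40 - 78.09) / 2.1368 = -5.69 / 2.1368 = -2.663
p-value = 0.0096

Since p-value < α = 0.05, we reject H₀.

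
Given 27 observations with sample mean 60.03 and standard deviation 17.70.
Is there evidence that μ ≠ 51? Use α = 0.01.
One-sample t-test:
H₀: μ = 51
H₁: μ ≠ 51
df = n - 1 = 26
t = (x̄ - μ₀) / (s/√n) = (60.03 - 51) / (17.70/√27) = 2.651
p-value = 0.0135

Since p-value > α = 0.01, we fail to reject H₀.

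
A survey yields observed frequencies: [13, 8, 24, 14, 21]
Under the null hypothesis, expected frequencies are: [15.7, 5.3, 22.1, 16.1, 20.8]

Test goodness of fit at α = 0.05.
Chi-square goodness of fit test:
H₀: observed counts match expected distribution
H₁: observed counts differ from expected distribution
df = k - 1 = 4
χ² = Σ(O - E)²/E
   = (13 - 15.7)²/15.7 + (8 - 5.3)²/5.3 + (24 - 22.1)²/22.1 + (14 - 16.1)²/16.1 + (21 - 20.8)²/20.8
   = 0.464 + 1.375 + 0.163 + 0.274 + 0.002
   = 2.28
p-value = 0.6846

Since p-value > α = 0.05, we fail to reject H₀.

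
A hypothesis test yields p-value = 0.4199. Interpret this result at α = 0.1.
Since p = 0.4199 > α = 0.1, fail to reject H₀.
There is insufficient evidence to reject the null hypothesis; the result is not statistically significant at the 0.1 level.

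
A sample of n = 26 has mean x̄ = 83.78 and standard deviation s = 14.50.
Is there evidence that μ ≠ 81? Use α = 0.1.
One-sample t-test:
H₀: μ = 81
H₁: μ ≠ 81
df = n - 1 = 25
t = (x̄ - μ₀) / (s/√n) = (83.78 - 81) / (14.50/√26) = 0.978
p-value = 0.3376

Since p-value > α = 0.1, we fail to reject H₀.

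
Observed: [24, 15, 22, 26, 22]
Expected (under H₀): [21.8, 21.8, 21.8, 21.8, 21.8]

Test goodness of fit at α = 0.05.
Chi-square goodness of fit test:
H₀: observed counts match expected distribution
H₁: observed counts differ from expected distribution
df = k - 1 = 4
χ² = Σ(O - E)²/E
   = (24 - 21.8)²/21.8 + (15 - 21.8)²/21.8 + (22 - 21.8)²/21.8 + (26 - 21.8)²/21.8 + (22 - 21.8)²/21.8
   = 0.222 + 2.121 + 0.002 + 0.809 + 0.002
   = 3.16
p-value = 0.5321

Since p-value > α = 0.05, we fail to reject H₀.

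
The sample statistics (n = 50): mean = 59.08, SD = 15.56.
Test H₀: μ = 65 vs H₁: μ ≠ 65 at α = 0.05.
One-sample t-test:
H₀: μ = 65
H₁: μ ≠ 65
df = n - 1 = 49
t = (x̄ - μ₀) / (s/√n) = (59.08 - 65) / (15.56/√50) = -2.690
p-value = 0.0097

Since p-value < α = 0.05, we reject H₀.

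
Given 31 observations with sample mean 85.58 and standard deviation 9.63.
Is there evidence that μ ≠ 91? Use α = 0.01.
One-sample t-test:
H₀: μ = 91
H₁: μ ≠ 91
df = n - 1 = 30
t = (x̄ - μ₀) / (s/√n) = (85.58 - 91) / (9.63/√31) = -3.134
p-value = 0.0038

Since p-value < α = 0.01, we reject H₀.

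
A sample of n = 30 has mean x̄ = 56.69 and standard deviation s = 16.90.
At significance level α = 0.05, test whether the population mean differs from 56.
One-sample t-test:
H₀: μ = 56
H₁: μ ≠ 56
df = n - 1 = 29
t = (x̄ - μ₀) / (s/√n) = (56.69 - 56) / (16.90/√30) = 0.224
p-value = 0.8246

Since p-value > α = 0.05, we fail to reject H₀.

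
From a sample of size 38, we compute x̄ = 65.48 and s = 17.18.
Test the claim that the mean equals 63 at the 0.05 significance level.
One-sample t-test:
H₀: μ = 63
H₁: μ ≠ 63
df = n - 1 = 37
t = (x̄ - μ₀) / (s/√n) = (65.48 - 63) / (17.18/√38) = 0.890
p-value = 0.3793

Since p-value > α = 0.05, we fail to reject H₀.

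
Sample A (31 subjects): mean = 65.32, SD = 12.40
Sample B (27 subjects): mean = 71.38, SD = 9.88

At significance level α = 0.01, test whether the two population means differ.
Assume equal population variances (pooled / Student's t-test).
Student's two-sample t-test (equal variances):
H₀: μ₁ = μ₂
H₁: μ₁ ≠ μ₂
df = n₁ + n₂ - 2 = 56
Pooled variance s_p² = [(n₁-1)s₁² + (n₂-1)s₂²] / (n₁ + n₂ - 2) = [(30)(12.40²) + (26)(9.88²)] / 56 = 127.6924
SE = √(s_p²(1/n₁ + 1/n₂)) = √(127.6924 × (1/31 + 1/27)) = 2.9746
t = (x̄₁ - x̄₂) / SE = (65.32 - 71.38) / 2.9746 = -6.06 / 2.9746 = -2.037
p-value = 0.0464

Since p-value > α = 0.01, we fail to reject H₀.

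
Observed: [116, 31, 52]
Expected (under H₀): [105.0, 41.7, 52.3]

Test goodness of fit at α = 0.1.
Chi-square goodness of fit test:
H₀: observed counts match expected distribution
H₁: observed counts differ from expected distribution
df = k - 1 = 2
χ² = Σ(O - E)²/E
   = (116 - 105.0)²/105.0 + (31 - 41.7)²/41.7 + (52 - 52.3)²/52.3
   = 1.152 + 2.746 + 0.002
   = 3.90
p-value = 0.1423

Since p-value > α = 0.1, we fail to reject H₀.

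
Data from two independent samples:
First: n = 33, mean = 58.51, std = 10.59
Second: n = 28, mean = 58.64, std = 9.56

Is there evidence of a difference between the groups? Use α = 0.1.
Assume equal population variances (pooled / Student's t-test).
Student's two-sample t-test (equal variances):
H₀: μ₁ = μ₂
H₁: μ₁ ≠ μ₂
df = n₁ + n₂ - 2 = 59
Pooled variance s_p² = [(n₁-1)s₁² + (n₂-1)s₂²] / (n₁ + n₂ - 2) = [(32)(10.59²) + (27)(9.56²)] / 59 = 102.6503
SE = √(s_p²(1/n₁ + 1/n₂)) = √(102.6503 × (1/33 + 1/28)) = 2.6032
t = (x̄₁ - x̄₂) / SE = (58.51 - 58.64) / 2.6032 = -0.13 / 2.6032 = -0.050
p-value = 0.9603

Since p-value > α = 0.1, we fail to reject H₀.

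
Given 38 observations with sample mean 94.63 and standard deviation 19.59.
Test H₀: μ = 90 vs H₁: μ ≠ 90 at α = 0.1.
One-sample t-test:
H₀: μ = 90
H₁: μ ≠ 90
df = n - 1 = 37
t = (x̄ - μ₀) / (s/√n) = (94.63 - 90) / (19.59/√38) = 1.457
p-value = 0.1536

Since p-value > α = 0.1, we fail to reject H₀.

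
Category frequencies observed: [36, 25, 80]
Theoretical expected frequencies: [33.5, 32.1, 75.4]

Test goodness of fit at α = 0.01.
Chi-square goodness of fit test:
H₀: observed counts match expected distribution
H₁: observed counts differ from expected distribution
df = k - 1 = 2
χ² = Σ(O - E)²/E
   = (36 - 33.5)²/33.5 + (25 - 32.1)²/32.1 + (80 - 75.4)²/75.4
   = 0.187 + 1.570 + 0.281
   = 2.04
p-value = 0.3610

Since p-value > α = 0.01, we fail to reject H₀.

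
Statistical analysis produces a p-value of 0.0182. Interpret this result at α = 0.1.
Since p = 0.0182 < α = 0.1, reject H₀.
There is sufficient evidence to reject the null hypothesis; the result is statistically significant at the 0.1 level.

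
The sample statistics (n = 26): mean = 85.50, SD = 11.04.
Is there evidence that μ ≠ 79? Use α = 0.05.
One-sample t-test:
H₀: μ = 79
H₁: μ ≠ 79
df = n - 1 = 25
t = (x̄ - μ₀) / (s/√n) = (85.50 - 79) / (11.04/√26) = 3.002
p-value = 0.0060

Since p-value < α = 0.05, we reject H₀.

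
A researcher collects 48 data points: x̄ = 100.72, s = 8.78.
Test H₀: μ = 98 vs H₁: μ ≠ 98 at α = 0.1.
One-sample t-test:
H₀: μ = 98
H₁: μ ≠ 98
df = n - 1 = 47
t = (x̄ - μ₀) / (s/√n) = (100.72 - 98) / (8.78/√48) = 2.146
p-value = 0.0370

Since p-value < α = 0.1, we reject H₀.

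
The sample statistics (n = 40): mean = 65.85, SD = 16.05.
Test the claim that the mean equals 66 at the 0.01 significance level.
One-sample t-test:
H₀: μ = 66
H₁: μ ≠ 66
df = n - 1 = 39
t = (x̄ - μ₀) / (s/√n) = (65.85 - 66) / (16.05/√40) = -0.059
p-value = 0.9532

Since p-value > α = 0.01, we fail to reject H₀.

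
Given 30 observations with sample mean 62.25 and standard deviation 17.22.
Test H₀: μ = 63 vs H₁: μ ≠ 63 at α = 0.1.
One-sample t-test:
H₀: μ = 63
H₁: μ ≠ 63
df = n - 1 = 29
t = (x̄ - μ₀) / (s/√n) = (62.25 - 63) / (17.22/√30) = -0.239
p-value = 0.8131

Since p-value > α = 0.1, we fail to reject H₀.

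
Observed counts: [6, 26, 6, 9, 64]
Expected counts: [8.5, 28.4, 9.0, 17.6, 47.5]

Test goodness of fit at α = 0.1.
Chi-square goodness of fit test:
H₀: observed counts match expected distribution
H₁: observed counts differ from expected distribution
df = k - 1 = 4
χ² = Σ(O - E)²/E
   = (6 - 8.5)²/8.5 + (26 - 28.4)²/28.4 + (6 - 9.0)²/9.0 + (9 - 17.6)²/17.6 + (64 - 47.5)²/47.5
   = 0.735 + 0.203 + 1.000 + 4.202 + 5.732
   = 11.87
p-value = 0.0183

Since p-value < α = 0.1, we reject H₀.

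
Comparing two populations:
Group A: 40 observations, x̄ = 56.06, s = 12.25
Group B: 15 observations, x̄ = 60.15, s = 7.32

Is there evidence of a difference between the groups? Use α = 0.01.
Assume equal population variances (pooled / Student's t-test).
Student's two-sample t-test (equal variances):
H₀: μ₁ = μ₂
H₁: μ₁ ≠ μ₂
df = n₁ + n₂ - 2 = 53
Pooled variance s_p² = [(n₁-1)s₁² + (n₂-1)s₂²] / (n₁ + n₂ - 2) = [(39)(12.25²) + (14)(7.32²)] / 53 = 124.5772
SE = √(s_p²(1/n₁ + 1/n₂)) = √(124.5772 × (1/40 + 1/15)) = 3.3793
t = (x̄₁ - x̄₂) / SE = (56.06 - 60.15) / 3.3793 = -4.09 / 3.3793 = -1.210
p-value = 0.2315

Since p-value > α = 0.01, we fail to reject H₀.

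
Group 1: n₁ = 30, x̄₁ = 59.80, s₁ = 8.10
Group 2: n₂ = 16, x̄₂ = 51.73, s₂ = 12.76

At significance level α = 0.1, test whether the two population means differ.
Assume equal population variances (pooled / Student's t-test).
Student's two-sample t-test (equal variances):
H₀: μ₁ = μ₂
H₁: μ₁ ≠ μ₂
df = n₁ + n₂ - 2 = 44
Pooled variance s_p² = [(n₁-1)s₁² + (n₂-1)s₂²] / (n₁ + n₂ - 2) = [(29)(8.10²) + (15)(12.76²)] / 44 = 98.7490
SE = √(s_p²(1/n₁ + 1/n₂)) = √(98.7490 × (1/30 + 1/16)) = 3.0763
t = (x̄₁ - x̄₂) / SE = (59.80 - 51.73) / 3.0763 = 8.07 / 3.0763 = 2.623
p-value = 0.0119

Since p-value < α = 0.1, we reject H₀.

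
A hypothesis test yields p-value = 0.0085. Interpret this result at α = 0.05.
Since p = 0.0085 < α = 0.05, reject H₀.
There is sufficient evidence to reject the null hypothesis; the result is statistically significant at the 0.05 level.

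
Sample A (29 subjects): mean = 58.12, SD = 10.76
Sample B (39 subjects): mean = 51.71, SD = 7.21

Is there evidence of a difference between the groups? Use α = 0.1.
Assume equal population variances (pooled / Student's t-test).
Student's two-sample t-test (equal variances):
H₀: μ₁ = μ₂
H₁: μ₁ ≠ μ₂
df = n₁ + n₂ - 2 = 66
Pooled variance s_p² = [(n₁-1)s₁² + (n₂-1)s₂²] / (n₁ + n₂ - 2) = [(28)(10.76²) + (38)(7.21²)] / 66 = 79.0480
SE = √(s_p²(1/n₁ + 1/n₂)) = √(79.0480 × (1/29 + 1/39)) = 2.1801
t = (x̄₁ - x̄₂) / SE = (58.12 - 51.71) / 2.1801 = 6.41 / 2.1801 = 2.940
p-value = 0.0045

Since p-value < α = 0.1, we reject H₀.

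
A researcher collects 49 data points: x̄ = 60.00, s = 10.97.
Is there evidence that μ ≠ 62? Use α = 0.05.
One-sample t-test:
H₀: μ = 62
H₁: μ ≠ 62
df = n - 1 = 48
t = (x̄ - μ₀) / (s/√n) = (60.00 - 62) / (10.97/√49) = -1.276
p-value = 0.2080

Since p-value > α = 0.05, we fail to reject H₀.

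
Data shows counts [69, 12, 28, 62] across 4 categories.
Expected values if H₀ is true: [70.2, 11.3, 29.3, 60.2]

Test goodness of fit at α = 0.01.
Chi-square goodness of fit test:
H₀: observed counts match expected distribution
H₁: observed counts differ from expected distribution
df = k - 1 = 3
χ² = Σ(O - E)²/E
   = (69 - 70.2)²/70.2 + (12 - 11.3)²/11.3 + (28 - 29.3)²/29.3 + (62 - 60.2)²/60.2
   = 0.021 + 0.043 + 0.058 + 0.054
   = 0.18
p-value = 0.9815

Since p-value > α = 0.01, we fail to reject H₀.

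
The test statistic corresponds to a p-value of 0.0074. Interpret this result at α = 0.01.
Since p = 0.0074 < α = 0.01, reject H₀.
There is sufficient evidence to reject the null hypothesis; the result is statistically significant at the 0.01 level.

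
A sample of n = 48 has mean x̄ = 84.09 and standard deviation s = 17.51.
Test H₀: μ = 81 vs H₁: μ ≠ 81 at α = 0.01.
One-sample t-test:
H₀: μ = 81
H₁: μ ≠ 81
df = n - 1 = 47
t = (x̄ - μ₀) / (s/√n) = (84.09 - 81) / (17.51/√48) = 1.223
p-value = 0.2276

Since p-value > α = 0.01, we fail to reject H₀.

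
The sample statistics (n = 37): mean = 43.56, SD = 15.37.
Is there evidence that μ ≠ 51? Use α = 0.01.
One-sample t-test:
H₀: μ = 51
H₁: μ ≠ 51
df = n - 1 = 36
t = (x̄ - μ₀) / (s/√n) = (43.56 - 51) / (15.37/√37) = -2.944
p-value = 0.0056

Since p-value < α = 0.01, we reject H₀.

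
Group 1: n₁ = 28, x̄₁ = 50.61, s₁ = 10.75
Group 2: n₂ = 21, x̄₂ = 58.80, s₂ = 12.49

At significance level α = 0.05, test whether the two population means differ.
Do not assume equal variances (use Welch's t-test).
Welch's two-sample t-test:
H₀: μ₁ = μ₂
H₁: μ₁ ≠ μ₂
s₁²/n₁ = 10.75²/28 = 4.1272,  s₂²/n₂ = 12.49²/21 = 7.4286
SE = √(s₁²/n₁ + s₂²/n₂) = √(4.1272 + 7.4286) = 3.3994
df (Welch-Satterthwaite) = (s₁²/n₁ + s₂²/n₂)² / [(s₁²/n₁)²/(n₁-1) + (s₂²/n₂)²/(n₂-1)] ≈ 39.39
t = (x̄₁ - x̄₂) / SE = (50.61 - 58.80) / 3.3994 = -8.19 / 3.3994 = -2.409
p-value = 0.0208

Since p-value < α = 0.05, we reject H₀.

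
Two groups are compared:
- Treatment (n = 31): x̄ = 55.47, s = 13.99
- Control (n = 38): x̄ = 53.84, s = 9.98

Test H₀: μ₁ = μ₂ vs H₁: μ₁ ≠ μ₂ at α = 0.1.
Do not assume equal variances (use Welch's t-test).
Welch's two-sample t-test:
H₀: μ₁ = μ₂
H₁: μ₁ ≠ μ₂
s₁²/n₁ = 13.99²/31 = 6.3136,  s₂²/n₂ = 9.98²/38 = 2.6211
SE = √(s₁²/n₁ + s₂²/n₂) = √(6.3136 + 2.6211) = 2.9891
df (Welch-Satterthwaite) = (s₁²/n₁ + s₂²/n₂)² / [(s₁²/n₁)²/(n₁-1) + (s₂²/n₂)²/(n₂-1)] ≈ 52.71
t = (x̄₁ - x̄₂) / SE = (55.47 - 53.84) / 2.9891 = 1.63 / 2.9891 = 0.545
p-value = 0.5878

Since p-value > α = 0.1, we fail to reject H₀.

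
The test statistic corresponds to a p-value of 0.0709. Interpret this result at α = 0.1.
Since p = 0.0709 < α = 0.1, reject H₀.
There is sufficient evidence to reject the null hypothesis; the result is statistically significant at the 0.1 level.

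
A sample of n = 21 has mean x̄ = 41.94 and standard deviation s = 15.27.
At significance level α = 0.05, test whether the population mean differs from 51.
One-sample t-test:
H₀: μ = 51
H₁: μ ≠ 51
df = n - 1 = 20
t = (x̄ - μ₀) / (s/√n) = (41.94 - 51) / (15.27/√21) = -2.719
p-value = 0.0132

Since p-value < α = 0.05, we reject H₀.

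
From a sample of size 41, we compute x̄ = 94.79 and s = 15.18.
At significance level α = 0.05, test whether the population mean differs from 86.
One-sample t-test:
H₀: μ = 86
H₁: μ ≠ 86
df = n - 1 = 40
t = (x̄ - μ₀) / (s/√n) = (94.79 - 86) / (15.18/√41) = 3.708
p-value = 0.0006

Since p-value < α = 0.05, we reject H₀.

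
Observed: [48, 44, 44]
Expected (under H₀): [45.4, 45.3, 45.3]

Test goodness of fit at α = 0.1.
Chi-square goodness of fit test:
H₀: observed counts match expected distribution
H₁: observed counts differ from expected distribution
df = k - 1 = 2
χ² = Σ(O - E)²/E
   = (48 - 45.4)²/45.4 + (44 - 45.3)²/45.3 + (44 - 45.3)²/45.3
   = 0.149 + 0.037 + 0.037
   = 0.22
p-value = 0.8943

Since p-value > α = 0.1, we fail to reject H₀.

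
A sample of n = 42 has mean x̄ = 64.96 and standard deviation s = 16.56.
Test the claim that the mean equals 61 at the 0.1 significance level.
One-sample t-test:
H₀: μ = 61
H₁: μ ≠ 61
df = n - 1 = 41
t = (x̄ - μ₀) / (s/√n) = (64.96 - 61) / (16.56/√42) = 1.550
p-value = 0.1289

Since p-value > α = 0.1, we fail to reject H₀.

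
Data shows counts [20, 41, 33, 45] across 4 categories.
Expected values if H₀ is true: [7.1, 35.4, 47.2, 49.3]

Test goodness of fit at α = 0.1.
Chi-square goodness of fit test:
H₀: observed counts match expected distribution
H₁: observed counts differ from expected distribution
df = k - 1 = 3
χ² = Σ(O - E)²/E
   = (20 - 7.1)²/7.1 + (41 - 35.4)²/35.4 + (33 - 47.2)²/47.2 + (45 - 49.3)²/49.3
   = 23.438 + 0.886 + 4.272 + 0.375
   = 28.97
p-value < 0.0001

Since p-value < α = 0.1, we reject H₀.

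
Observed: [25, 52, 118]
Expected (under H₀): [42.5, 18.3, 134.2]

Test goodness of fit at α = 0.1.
Chi-square goodness of fit test:
H₀: observed counts match expected distribution
H₁: observed counts differ from expected distribution
df = k - 1 = 2
χ² = Σ(O - E)²/E
   = (25 - 42.5)²/42.5 + (52 - 18.3)²/18.3 + (118 - 134.2)²/134.2
   = 7.206 + 62.060 + 1.956
   = 71.22
p-value < 0.0001

Since p-value < α = 0.1, we reject H₀.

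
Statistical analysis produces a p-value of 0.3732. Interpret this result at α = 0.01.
Since p = 0.3732 > α = 0.01, fail to reject H₀.
There is insufficient evidence to reject the null hypothesis; the result is not statistically significant at the 0.01 level.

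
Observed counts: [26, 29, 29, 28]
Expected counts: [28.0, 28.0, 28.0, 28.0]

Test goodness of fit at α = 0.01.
Chi-square goodness of fit test:
H₀: observed counts match expected distribution
H₁: observed counts differ from expected distribution
df = k - 1 = 3
χ² = Σ(O - E)²/E
   = (26 - 28.0)²/28.0 + (29 - 28.0)²/28.0 + (29 - 28.0)²/28.0 + (28 - 28.0)²/28.0
   = 0.143 + 0.036 + 0.036 + 0.000
   = 0.21
p-value = 0.9753

Since p-value > α = 0.01, we fail to reject H₀.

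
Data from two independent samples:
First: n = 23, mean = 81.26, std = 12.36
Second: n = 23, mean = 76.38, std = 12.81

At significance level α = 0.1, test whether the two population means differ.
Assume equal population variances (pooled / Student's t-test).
Student's two-sample t-test (equal variances):
H₀: μ₁ = μ₂
H₁: μ₁ ≠ μ₂
df = n₁ + n₂ - 2 = 44
Pooled variance s_p² = [(n₁-1)s₁² + (n₂-1)s₂²] / (n₁ + n₂ - 2) = [(22)(12.36²) + (22)(12.81²)] / 44 = 158.4329
SE = √(s_p²(1/n₁ + 1/n₂)) = √(158.4329 × (1/23 + 1/23)) = 3.7117
t = (x̄₁ - x̄₂) / SE = (81.26 - 76.38) / 3.7117 = 4.88 / 3.7117 = 1.315
p-value = 0.1954

Since p-value > α = 0.1, we fail to reject H₀.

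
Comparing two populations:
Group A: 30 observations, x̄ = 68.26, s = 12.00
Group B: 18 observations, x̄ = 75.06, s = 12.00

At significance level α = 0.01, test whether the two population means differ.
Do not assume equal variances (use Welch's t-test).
Welch's two-sample t-test:
H₀: μ₁ = μ₂
H₁: μ₁ ≠ μ₂
s₁²/n₁ = 12.00²/30 = 4.8000,  s₂²/n₂ = 12.00²/18 = 8.0000
SE = √(s₁²/n₁ + s₂²/n₂) = √(4.8000 + 8.0000) = 3.5777
df (Welch-Satterthwaite) = (s₁²/n₁ + s₂²/n₂)² / [(s₁²/n₁)²/(n₁-1) + (s₂²/n₂)²/(n₂-1)] ≈ 35.94
t = (x̄₁ - x̄₂) / SE = (68.26 - 75.06) / 3.5777 = -6.80 / 3.5777 = -1.901
p-value = 0.0654

Since p-value > α = 0.01, we fail to reject H₀.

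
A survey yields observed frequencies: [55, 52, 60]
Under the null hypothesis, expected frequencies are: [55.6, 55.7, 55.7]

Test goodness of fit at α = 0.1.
Chi-square goodness of fit test:
H₀: observed counts match expected distribution
H₁: observed counts differ from expected distribution
df = k - 1 = 2
χ² = Σ(O - E)²/E
   = (55 - 55.6)²/55.6 + (52 - 55.7)²/55.7 + (60 - 55.7)²/55.7
   = 0.006 + 0.246 + 0.332
   = 0.58
p-value = 0.7467

Since p-value > α = 0.1, we fail to reject H₀.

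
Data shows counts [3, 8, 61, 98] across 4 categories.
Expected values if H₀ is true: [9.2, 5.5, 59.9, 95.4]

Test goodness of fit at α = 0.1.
Chi-square goodness of fit test:
H₀: observed counts match expected distribution
H₁: observed counts differ from expected distribution
df = k - 1 = 3
χ² = Σ(O - E)²/E
   = (3 - 9.2)²/9.2 + (8 - 5.5)²/5.5 + (61 - 59.9)²/59.9 + (98 - 95.4)²/95.4
   = 4.178 + 1.136 + 0.020 + 0.071
   = 5.41
p-value = 0.1444

Since p-value > α = 0.1, we fail to reject H₀.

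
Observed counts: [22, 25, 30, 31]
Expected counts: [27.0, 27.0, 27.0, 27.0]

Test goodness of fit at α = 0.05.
Chi-square goodness of fit test:
H₀: observed counts match expected distribution
H₁: observed counts differ from expected distribution
df = k - 1 = 3
χ² = Σ(O - E)²/E
   = (22 - 27.0)²/27.0 + (25 - 27.0)²/27.0 + (30 - 27.0)²/27.0 + (31 - 27.0)²/27.0
   = 0.926 + 0.148 + 0.333 + 0.593
   = 2.00
p-value = 0.5724

Since p-value > α = 0.05, we fail to reject H₀.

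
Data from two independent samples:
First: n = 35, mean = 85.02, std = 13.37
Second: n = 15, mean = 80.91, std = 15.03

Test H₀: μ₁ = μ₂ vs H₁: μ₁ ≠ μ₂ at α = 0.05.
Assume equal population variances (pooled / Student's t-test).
Student's two-sample t-test (equal variances):
H₀: μ₁ = μ₂
H₁: μ₁ ≠ μ₂
df = n₁ + n₂ - 2 = 48
Pooled variance s_p² = [(n₁-1)s₁² + (n₂-1)s₂²] / (n₁ + n₂ - 2) = [(34)(13.37²) + (14)(15.03²)] / 48 = 192.5072
SE = √(s_p²(1/n₁ + 1/n₂)) = √(192.5072 × (1/35 + 1/15)) = 4.2818
t = (x̄₁ - x̄₂) / SE = (85.02 - 80.91) / 4.2818 = 4.11 / 4.2818 = 0.960
p-value = 0.3419

Since p-value > α = 0.05, we fail to reject H₀.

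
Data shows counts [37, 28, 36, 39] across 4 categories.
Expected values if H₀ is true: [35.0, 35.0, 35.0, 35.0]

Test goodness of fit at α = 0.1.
Chi-square goodness of fit test:
H₀: observed counts match expected distribution
H₁: observed counts differ from expected distribution
df = k - 1 = 3
χ² = Σ(O - E)²/E
   = (37 - 35.0)²/35.0 + (28 - 35.0)²/35.0 + (36 - 35.0)²/35.0 + (39 - 35.0)²/35.0
   = 0.114 + 1.400 + 0.029 + 0.457
   = 2.00
p-value = 0.5724

Since p-value > α = 0.1, we fail to reject H₀.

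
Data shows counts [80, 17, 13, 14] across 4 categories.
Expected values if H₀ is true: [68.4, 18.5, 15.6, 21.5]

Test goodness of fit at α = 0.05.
Chi-square goodness of fit test:
H₀: observed counts match expected distribution
H₁: observed counts differ from expected distribution
df = k - 1 = 3
χ² = Σ(O - E)²/E
   = (80 - 68.4)²/68.4 + (17 - 18.5)²/18.5 + (13 - 15.6)²/15.6 + (14 - 21.5)²/21.5
   = 1.967 + 0.122 + 0.433 + 2.616
   = 5.14
p-value = 0.1619

Since p-value > α = 0.05, we fail to reject H₀.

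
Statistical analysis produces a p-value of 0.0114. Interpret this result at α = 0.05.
Since p = 0.0114 < α = 0.05, reject H₀.
There is sufficient evidence to reject the null hypothesis; the result is statistically significant at the 0.05 level.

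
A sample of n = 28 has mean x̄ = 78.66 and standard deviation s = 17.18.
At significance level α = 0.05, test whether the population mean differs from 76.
One-sample t-test:
H₀: μ = 76
H₁: μ ≠ 76
df = n - 1 = 27
t = (x̄ - μ₀) / (s/√n) = (78.66 - 76) / (17.18/√28) = 0.819
p-value = 0.4198

Since p-value > α = 0.05, we fail to reject H₀.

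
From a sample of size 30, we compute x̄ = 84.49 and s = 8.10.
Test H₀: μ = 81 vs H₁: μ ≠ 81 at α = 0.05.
One-sample t-test:
H₀: μ = 81
H₁: μ ≠ 81
df = n - 1 = 29
t = (x̄ - μ₀) / (s/√n) = (84.49 - 81) / (8.10/√30) = 2.360
p-value = 0.0252

Since p-value < α = 0.05, we reject H₀.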